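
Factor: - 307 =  - 307^1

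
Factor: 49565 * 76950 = 3814026750 = 2^1*3^4 * 5^3*19^1 * 23^1 * 431^1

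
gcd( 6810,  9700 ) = 10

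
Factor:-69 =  - 3^1  *  23^1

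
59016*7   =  413112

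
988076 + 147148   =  1135224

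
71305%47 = 6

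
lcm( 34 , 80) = 1360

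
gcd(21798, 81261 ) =9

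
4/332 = 1/83 =0.01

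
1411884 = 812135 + 599749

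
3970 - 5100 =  - 1130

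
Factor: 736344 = 2^3*3^3*7^1*487^1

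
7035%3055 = 925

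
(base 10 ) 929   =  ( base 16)3a1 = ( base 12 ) 655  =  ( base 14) 4A5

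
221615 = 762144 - 540529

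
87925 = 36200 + 51725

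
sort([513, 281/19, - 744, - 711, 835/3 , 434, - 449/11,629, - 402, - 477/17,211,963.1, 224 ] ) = [-744,  -  711,-402, -449/11, - 477/17,281/19, 211,224,835/3, 434  ,  513, 629, 963.1 ] 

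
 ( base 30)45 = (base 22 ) 5f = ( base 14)8D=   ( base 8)175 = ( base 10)125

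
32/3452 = 8/863 = 0.01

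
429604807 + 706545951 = 1136150758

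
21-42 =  - 21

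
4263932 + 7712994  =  11976926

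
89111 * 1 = 89111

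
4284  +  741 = 5025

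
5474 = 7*782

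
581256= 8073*72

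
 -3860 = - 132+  - 3728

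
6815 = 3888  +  2927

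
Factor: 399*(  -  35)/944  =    -  2^(-4)*3^1*5^1*7^2*19^1*59^( - 1) = -  13965/944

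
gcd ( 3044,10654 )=1522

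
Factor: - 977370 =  - 2^1 * 3^1 * 5^1*32579^1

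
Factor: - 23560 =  - 2^3  *  5^1 * 19^1 * 31^1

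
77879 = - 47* ( - 1657 )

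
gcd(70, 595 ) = 35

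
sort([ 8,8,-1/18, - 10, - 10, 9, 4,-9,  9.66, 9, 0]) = [ -10 ,  -  10, - 9 ,- 1/18,0, 4,8, 8,9,9, 9.66] 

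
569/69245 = 569/69245 = 0.01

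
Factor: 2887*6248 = 2^3*11^1 *71^1*2887^1 = 18037976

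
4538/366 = 2269/183 = 12.40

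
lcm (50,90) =450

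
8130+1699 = 9829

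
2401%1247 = 1154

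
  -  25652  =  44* ( - 583 ) 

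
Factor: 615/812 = 2^( - 2) * 3^1* 5^1 * 7^( - 1)*29^( - 1) * 41^1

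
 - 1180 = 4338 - 5518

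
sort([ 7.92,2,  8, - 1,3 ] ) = [  -  1,2,3,  7.92,8] 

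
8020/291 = 8020/291 = 27.56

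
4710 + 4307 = 9017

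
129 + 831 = 960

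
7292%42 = 26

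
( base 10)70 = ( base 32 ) 26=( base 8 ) 106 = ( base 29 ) 2C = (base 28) 2e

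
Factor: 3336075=3^2*5^2 * 14827^1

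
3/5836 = 3/5836=0.00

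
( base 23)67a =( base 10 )3345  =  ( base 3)11120220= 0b110100010001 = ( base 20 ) 875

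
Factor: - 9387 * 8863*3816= - 2^3*3^4 * 7^1*53^1 * 149^1*8863^1 = - 317479679496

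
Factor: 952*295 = 2^3*5^1 * 7^1*17^1*59^1 = 280840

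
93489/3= 31163 =31163.00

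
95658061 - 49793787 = 45864274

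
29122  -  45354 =  -  16232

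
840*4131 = 3470040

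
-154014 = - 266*579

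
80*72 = 5760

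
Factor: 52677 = 3^3*1951^1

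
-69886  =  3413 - 73299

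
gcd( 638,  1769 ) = 29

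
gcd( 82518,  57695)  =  1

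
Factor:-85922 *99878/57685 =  - 8581717516/57685 =- 2^2*5^( - 1)*83^( - 1 )*139^( - 1)*42961^1*49939^1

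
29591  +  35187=64778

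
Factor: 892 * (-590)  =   - 2^3*5^1*59^1*223^1 = - 526280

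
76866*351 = 26979966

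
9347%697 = 286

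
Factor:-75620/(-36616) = 95/46 = 2^( - 1) * 5^1 * 19^1*23^ (  -  1 )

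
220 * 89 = 19580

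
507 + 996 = 1503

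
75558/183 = 25186/61 = 412.89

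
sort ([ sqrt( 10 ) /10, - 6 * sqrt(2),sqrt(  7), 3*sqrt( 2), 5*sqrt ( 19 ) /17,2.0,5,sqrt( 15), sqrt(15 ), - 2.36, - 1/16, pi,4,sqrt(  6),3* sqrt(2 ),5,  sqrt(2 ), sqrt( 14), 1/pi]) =[ - 6*sqrt( 2 ) , - 2.36, - 1/16,sqrt( 10 )/10,1/pi,5*sqrt( 19 ) /17,sqrt( 2),2.0,  sqrt( 6), sqrt( 7),pi,  sqrt( 14),  sqrt(15 ),sqrt(15),4,3*sqrt( 2)  ,  3*sqrt( 2 ), 5 , 5] 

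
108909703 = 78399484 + 30510219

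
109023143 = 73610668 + 35412475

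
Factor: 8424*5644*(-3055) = -2^5*3^4*5^1*13^2*17^1*47^1*83^1 =-145250146080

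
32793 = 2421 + 30372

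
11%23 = 11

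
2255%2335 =2255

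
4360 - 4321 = 39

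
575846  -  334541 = 241305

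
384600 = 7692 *50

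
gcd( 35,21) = 7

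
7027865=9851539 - 2823674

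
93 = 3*31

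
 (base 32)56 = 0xa6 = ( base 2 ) 10100110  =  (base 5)1131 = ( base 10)166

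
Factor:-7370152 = - 2^3*757^1  *  1217^1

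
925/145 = 185/29 = 6.38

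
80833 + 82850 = 163683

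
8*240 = 1920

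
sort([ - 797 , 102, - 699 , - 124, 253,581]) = [ - 797, - 699,-124, 102, 253 , 581]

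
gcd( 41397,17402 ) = 1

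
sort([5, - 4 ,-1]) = [ - 4, - 1, 5]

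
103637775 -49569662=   54068113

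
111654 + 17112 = 128766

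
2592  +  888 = 3480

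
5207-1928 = 3279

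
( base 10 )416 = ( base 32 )D0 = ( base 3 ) 120102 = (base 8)640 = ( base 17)178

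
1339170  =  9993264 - 8654094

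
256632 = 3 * 85544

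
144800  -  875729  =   -730929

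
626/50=12+13/25 = 12.52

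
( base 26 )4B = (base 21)5A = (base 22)55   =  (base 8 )163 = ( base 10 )115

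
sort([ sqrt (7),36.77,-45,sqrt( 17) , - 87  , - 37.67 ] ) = [ - 87, - 45,-37.67, sqrt (7), sqrt(17),36.77]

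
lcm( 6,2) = 6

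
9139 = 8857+282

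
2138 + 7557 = 9695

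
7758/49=7758/49 = 158.33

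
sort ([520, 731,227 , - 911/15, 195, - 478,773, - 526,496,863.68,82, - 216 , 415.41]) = [ - 526,  -  478, - 216, - 911/15,82, 195,227,  415.41,496,520, 731,773, 863.68 ]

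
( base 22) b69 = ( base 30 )625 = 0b1010101011001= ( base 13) 2645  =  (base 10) 5465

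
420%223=197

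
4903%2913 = 1990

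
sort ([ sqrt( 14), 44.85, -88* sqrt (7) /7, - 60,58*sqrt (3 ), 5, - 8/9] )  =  [ - 60, -88*sqrt(7)/7,  -  8/9 , sqrt(14 ), 5 , 44.85, 58*sqrt(3 )]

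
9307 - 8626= 681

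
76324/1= 76324=76324.00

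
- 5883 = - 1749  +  -4134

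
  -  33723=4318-38041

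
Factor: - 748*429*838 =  - 2^3*3^1*11^2*13^1*17^1*419^1 =- 268907496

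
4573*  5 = 22865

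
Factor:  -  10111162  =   - 2^1 * 5055581^1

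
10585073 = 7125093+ 3459980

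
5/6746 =5/6746 = 0.00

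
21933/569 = 38 + 311/569=38.55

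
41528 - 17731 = 23797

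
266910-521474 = -254564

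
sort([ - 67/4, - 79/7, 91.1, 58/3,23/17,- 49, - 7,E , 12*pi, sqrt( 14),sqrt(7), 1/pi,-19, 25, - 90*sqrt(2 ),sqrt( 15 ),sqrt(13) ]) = [-90*sqrt(2 ), - 49, - 19,  -  67/4,-79/7,-7,  1/pi, 23/17,sqrt( 7),  E,  sqrt( 13),sqrt(14), sqrt( 15) , 58/3,25, 12*pi, 91.1 ]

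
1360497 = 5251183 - 3890686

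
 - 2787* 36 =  - 100332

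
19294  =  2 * 9647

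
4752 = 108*44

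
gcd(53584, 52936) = 8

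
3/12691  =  3/12691 = 0.00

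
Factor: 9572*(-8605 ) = - 82367060 = - 2^2*5^1 *1721^1 * 2393^1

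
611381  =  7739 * 79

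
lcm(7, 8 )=56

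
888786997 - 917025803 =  - 28238806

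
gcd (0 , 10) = 10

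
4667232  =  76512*61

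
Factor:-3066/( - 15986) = 3^1*7^1*73^1*7993^( - 1 ) = 1533/7993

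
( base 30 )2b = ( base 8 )107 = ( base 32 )27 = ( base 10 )71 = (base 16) 47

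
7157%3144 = 869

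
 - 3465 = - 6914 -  - 3449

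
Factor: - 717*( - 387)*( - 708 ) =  - 2^2*3^4*43^1 * 59^1*239^1=- 196455132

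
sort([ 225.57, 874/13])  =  [874/13, 225.57 ]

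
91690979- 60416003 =31274976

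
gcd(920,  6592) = 8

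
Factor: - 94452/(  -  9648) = 7871/804 = 2^( - 2 )*3^ ( - 1)*17^1*67^(-1)*463^1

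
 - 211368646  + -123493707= - 334862353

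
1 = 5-4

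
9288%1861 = 1844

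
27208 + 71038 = 98246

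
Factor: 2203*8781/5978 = 2^( - 1)*3^1* 7^(  -  2 )*61^( - 1)* 2203^1*2927^1 = 19344543/5978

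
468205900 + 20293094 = 488498994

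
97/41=2 + 15/41 = 2.37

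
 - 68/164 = - 1 + 24/41 = -0.41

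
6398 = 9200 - 2802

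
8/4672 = 1/584 = 0.00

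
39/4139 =39/4139 = 0.01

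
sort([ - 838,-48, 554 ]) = [ - 838, -48,554 ] 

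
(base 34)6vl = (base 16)1f4b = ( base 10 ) 8011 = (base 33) 7BP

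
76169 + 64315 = 140484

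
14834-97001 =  - 82167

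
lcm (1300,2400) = 31200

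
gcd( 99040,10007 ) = 1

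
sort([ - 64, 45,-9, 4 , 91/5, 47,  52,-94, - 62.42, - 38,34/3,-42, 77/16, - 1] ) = [ - 94,  -  64, - 62.42, - 42,  -  38,-9,  -  1, 4, 77/16, 34/3, 91/5, 45, 47, 52] 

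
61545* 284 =17478780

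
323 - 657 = -334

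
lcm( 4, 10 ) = 20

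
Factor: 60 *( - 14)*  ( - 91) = 2^3*3^1 * 5^1*7^2* 13^1 = 76440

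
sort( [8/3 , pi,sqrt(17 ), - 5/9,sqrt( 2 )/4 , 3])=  [ - 5/9,sqrt( 2 ) /4,8/3, 3, pi , sqrt( 17) ] 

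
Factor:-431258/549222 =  - 3^( - 1) * 239^(  -  1)*563^1= -  563/717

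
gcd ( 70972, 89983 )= 1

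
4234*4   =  16936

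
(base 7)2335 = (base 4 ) 31123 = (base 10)859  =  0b1101011011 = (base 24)1BJ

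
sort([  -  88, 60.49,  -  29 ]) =[ - 88 , - 29,60.49 ]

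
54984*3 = 164952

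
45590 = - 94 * (  -  485 )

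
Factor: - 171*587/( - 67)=100377/67= 3^2*19^1*67^ ( - 1) * 587^1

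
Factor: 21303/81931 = 3^4*263^1*81931^ (-1)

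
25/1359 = 25/1359=0.02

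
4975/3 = 4975/3 = 1658.33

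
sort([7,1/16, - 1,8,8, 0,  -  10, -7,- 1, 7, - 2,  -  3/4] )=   [-10, - 7,  -  2, - 1, - 1,  -  3/4, 0,1/16 , 7,  7,8,8 ]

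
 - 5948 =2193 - 8141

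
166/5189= 166/5189 = 0.03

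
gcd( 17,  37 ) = 1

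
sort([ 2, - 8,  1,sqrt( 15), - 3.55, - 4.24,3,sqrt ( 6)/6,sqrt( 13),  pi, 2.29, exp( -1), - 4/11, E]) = [ - 8, - 4.24,-3.55, - 4/11,exp( - 1 ),  sqrt ( 6 ) /6, 1,  2, 2.29 , E,  3, pi , sqrt(13 ), sqrt( 15)] 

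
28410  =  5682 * 5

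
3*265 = 795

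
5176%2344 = 488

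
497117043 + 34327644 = 531444687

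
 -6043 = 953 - 6996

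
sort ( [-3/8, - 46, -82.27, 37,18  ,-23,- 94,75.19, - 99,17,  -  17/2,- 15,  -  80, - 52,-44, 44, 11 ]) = [ - 99,-94, - 82.27, - 80,  -  52, - 46,-44,  -  23,-15, - 17/2, - 3/8, 11, 17,18, 37, 44,75.19 ] 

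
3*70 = 210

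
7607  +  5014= 12621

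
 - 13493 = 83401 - 96894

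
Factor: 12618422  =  2^1*29^1  *217559^1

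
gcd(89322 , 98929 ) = 1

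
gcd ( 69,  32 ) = 1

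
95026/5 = 19005 + 1/5 = 19005.20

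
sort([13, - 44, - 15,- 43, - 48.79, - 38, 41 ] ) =[ - 48.79, - 44,  -  43,  -  38, - 15,13,41]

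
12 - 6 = 6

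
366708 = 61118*6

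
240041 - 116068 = 123973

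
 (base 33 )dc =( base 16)1b9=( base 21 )100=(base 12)309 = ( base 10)441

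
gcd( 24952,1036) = 4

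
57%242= 57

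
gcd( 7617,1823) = 1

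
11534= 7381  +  4153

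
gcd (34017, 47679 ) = 69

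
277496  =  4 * 69374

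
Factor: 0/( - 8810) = 0 = 0^1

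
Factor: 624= 2^4*3^1*13^1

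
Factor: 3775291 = 13^2*89^1*251^1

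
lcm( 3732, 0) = 0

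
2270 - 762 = 1508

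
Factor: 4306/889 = 2^1*7^(  -  1)*127^( - 1)*2153^1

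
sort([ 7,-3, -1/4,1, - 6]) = [ - 6, - 3,-1/4,1,7]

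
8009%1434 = 839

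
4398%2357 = 2041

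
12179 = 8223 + 3956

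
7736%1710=896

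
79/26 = 79/26=3.04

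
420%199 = 22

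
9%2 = 1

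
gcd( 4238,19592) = 2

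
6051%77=45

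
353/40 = 8 + 33/40  =  8.82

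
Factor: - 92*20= -2^4*5^1*23^1= - 1840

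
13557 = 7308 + 6249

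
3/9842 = 3/9842 = 0.00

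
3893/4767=3893/4767 = 0.82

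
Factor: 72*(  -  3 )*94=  - 2^4*3^3*47^1= - 20304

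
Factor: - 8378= - 2^1* 59^1*71^1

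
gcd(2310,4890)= 30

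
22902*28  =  641256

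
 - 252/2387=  - 36/341 = - 0.11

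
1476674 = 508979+967695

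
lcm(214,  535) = 1070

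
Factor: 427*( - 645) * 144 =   -  2^4*3^3 * 5^1*7^1*43^1*61^1 =- 39659760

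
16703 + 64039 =80742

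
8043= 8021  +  22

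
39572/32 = 1236 + 5/8 = 1236.62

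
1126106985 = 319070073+807036912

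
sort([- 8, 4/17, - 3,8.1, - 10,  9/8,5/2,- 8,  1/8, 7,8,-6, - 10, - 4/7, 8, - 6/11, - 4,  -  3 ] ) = [ - 10 ,  -  10, - 8,  -  8, - 6, - 4, - 3, - 3,-4/7, - 6/11 , 1/8, 4/17,9/8, 5/2,7,8, 8,8.1] 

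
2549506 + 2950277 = 5499783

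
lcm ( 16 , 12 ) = 48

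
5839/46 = 126 + 43/46 = 126.93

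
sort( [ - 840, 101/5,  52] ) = [-840, 101/5, 52] 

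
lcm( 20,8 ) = 40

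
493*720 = 354960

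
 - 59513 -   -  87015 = 27502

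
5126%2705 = 2421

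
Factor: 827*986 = 815422 = 2^1*17^1*29^1*827^1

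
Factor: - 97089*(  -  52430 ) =2^1*3^1*5^1*7^2*107^1*32363^1 = 5090376270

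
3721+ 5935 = 9656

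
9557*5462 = 52200334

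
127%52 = 23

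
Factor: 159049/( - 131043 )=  - 3^ (-1 )*11^ ( - 1) * 19^( - 1 )*761^1 = -761/627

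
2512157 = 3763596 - 1251439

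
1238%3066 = 1238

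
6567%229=155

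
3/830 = 3/830 = 0.00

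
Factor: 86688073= 193^1*449161^1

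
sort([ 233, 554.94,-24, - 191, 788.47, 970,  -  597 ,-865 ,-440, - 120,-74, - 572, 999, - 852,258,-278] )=[ - 865,- 852,  -  597 , - 572,-440, - 278 ,- 191,- 120, - 74,-24,233, 258,554.94, 788.47, 970, 999] 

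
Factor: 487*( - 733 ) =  - 487^1*733^1 = - 356971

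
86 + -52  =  34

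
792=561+231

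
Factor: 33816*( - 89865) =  - 2^3*3^3*5^1*1409^1*1997^1= - 3038874840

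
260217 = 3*86739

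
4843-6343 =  - 1500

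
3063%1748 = 1315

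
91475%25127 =16094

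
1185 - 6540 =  - 5355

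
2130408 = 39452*54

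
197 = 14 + 183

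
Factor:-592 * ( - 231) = 136752= 2^4*3^1*7^1*11^1*37^1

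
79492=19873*4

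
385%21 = 7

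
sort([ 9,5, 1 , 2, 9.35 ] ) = [1 , 2,5,9, 9.35] 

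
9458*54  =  510732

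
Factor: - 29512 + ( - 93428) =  -122940= - 2^2*3^2*5^1*683^1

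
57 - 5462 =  - 5405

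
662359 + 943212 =1605571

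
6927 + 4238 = 11165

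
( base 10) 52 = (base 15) 37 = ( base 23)26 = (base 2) 110100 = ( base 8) 64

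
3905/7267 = 3905/7267 = 0.54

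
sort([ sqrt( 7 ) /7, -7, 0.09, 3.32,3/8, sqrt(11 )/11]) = [  -  7, 0.09, sqrt( 11 ) /11, 3/8, sqrt(7 )/7,3.32 ]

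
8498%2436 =1190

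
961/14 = 68 + 9/14  =  68.64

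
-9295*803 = - 7463885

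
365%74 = 69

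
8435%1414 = 1365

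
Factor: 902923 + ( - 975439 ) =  - 2^2*3^1*6043^1=- 72516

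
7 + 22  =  29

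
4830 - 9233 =-4403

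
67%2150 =67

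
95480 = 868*110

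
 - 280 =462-742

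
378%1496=378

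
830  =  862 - 32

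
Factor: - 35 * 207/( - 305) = 3^2*7^1*23^1*61^( - 1)=1449/61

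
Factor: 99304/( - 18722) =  - 49652/9361= -2^2*11^(-1)*23^( - 1)* 37^(  -  1)*12413^1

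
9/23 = 9/23 = 0.39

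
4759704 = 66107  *72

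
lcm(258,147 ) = 12642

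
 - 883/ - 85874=883/85874  =  0.01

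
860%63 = 41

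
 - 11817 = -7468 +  - 4349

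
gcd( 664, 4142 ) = 2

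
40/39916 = 10/9979 = 0.00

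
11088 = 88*126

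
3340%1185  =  970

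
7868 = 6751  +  1117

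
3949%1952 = 45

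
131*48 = 6288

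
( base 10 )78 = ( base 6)210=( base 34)2a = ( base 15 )53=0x4E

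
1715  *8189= 14044135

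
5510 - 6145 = -635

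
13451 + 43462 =56913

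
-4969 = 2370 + -7339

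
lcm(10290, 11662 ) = 174930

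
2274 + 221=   2495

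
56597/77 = 56597/77=735.03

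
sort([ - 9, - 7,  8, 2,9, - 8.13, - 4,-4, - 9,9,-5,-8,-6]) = [ - 9, - 9, - 8.13 , - 8,  -  7, - 6,  -  5, - 4 , - 4,2, 8,9, 9]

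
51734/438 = 118 + 25/219=118.11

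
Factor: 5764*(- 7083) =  - 2^2*3^2*11^1*131^1*787^1 = - 40826412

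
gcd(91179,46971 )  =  2763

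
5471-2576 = 2895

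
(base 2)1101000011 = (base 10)835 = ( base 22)1fl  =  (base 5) 11320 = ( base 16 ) 343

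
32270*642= 20717340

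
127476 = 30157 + 97319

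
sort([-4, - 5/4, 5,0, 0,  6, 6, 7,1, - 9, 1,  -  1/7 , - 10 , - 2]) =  [ - 10, - 9, - 4, - 2, - 5/4, -1/7, 0, 0, 1, 1,5, 6, 6, 7] 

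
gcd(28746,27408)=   6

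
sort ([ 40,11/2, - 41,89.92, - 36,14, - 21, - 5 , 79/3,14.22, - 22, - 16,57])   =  [ - 41 , - 36, - 22, - 21,  -  16, - 5,11/2,14,14.22,79/3,  40, 57,89.92]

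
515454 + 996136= 1511590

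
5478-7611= -2133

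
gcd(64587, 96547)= 1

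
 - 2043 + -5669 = - 7712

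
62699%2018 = 141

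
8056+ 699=8755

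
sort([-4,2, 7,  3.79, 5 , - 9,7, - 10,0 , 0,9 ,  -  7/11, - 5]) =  [-10,-9, - 5,-4, - 7/11,0,0, 2,3.79, 5, 7,7, 9]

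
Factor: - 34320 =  - 2^4 * 3^1 *5^1*11^1*13^1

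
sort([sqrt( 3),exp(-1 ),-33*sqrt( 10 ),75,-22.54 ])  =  [ - 33*sqrt( 10),  -  22.54,  exp( - 1 ), sqrt( 3),75]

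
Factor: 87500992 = 2^6*1367203^1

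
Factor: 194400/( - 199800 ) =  -36/37 = - 2^2*3^2*37^( -1)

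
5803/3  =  1934 + 1/3 = 1934.33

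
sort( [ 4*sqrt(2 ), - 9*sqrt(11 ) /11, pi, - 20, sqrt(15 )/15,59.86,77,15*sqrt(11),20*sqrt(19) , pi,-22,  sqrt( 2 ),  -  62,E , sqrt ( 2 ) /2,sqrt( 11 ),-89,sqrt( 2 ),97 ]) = [ - 89,  -  62, - 22, - 20,-9*sqrt( 11)/11, sqrt(15)/15, sqrt( 2 ) /2,sqrt(2 ), sqrt( 2) , E,pi, pi,sqrt( 11),  4*sqrt (2), 15*sqrt( 11),59.86,77,20*sqrt (19),97] 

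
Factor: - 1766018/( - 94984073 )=2^1*109^1*149^ ( - 1)*443^( - 1)*1439^( - 1)*8101^1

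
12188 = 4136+8052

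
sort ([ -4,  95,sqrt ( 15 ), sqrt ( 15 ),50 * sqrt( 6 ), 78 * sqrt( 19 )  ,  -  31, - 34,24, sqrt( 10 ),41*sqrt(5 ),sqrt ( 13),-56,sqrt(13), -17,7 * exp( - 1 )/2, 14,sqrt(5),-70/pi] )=[-56,-34, - 31,-70/pi,-17,-4, 7*exp( - 1)/2,sqrt(5), sqrt(10),sqrt(13), sqrt( 13 ),sqrt( 15), sqrt(15 ),14,24, 41*sqrt(5 ), 95, 50 * sqrt(6),78*sqrt(19) ]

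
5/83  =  5/83  =  0.06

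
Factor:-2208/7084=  - 2^3*3^1*7^ (-1)*11^( - 1) = - 24/77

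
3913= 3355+558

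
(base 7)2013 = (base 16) 2b8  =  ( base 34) kg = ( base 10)696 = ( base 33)L3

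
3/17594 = 3/17594 = 0.00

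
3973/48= 3973/48=82.77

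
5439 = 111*49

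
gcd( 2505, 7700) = 5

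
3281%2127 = 1154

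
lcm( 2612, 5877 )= 23508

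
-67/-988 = 67/988 = 0.07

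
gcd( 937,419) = 1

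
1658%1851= 1658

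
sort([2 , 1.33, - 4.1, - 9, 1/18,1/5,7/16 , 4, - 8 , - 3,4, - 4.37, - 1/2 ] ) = [ - 9, - 8, - 4.37, - 4.1, - 3, - 1/2 , 1/18, 1/5, 7/16, 1.33 , 2,4, 4] 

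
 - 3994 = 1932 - 5926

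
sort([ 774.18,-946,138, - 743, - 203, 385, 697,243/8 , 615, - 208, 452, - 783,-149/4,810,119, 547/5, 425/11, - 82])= [ - 946, - 783, - 743, - 208, - 203, - 82 , - 149/4, 243/8, 425/11 , 547/5,  119, 138, 385, 452,615, 697, 774.18, 810] 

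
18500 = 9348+9152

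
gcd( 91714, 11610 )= 2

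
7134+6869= 14003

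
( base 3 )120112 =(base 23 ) i5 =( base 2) 110100011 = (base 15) 1CE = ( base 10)419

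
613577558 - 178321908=435255650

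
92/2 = 46=46.00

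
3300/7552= 825/1888 =0.44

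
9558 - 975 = 8583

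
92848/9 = 10316 + 4/9= 10316.44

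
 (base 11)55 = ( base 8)74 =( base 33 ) 1r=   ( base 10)60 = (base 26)28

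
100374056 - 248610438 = -148236382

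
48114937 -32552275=15562662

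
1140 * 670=763800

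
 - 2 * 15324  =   - 30648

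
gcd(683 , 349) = 1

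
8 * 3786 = 30288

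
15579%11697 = 3882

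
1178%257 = 150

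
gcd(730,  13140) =730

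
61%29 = 3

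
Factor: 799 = 17^1*47^1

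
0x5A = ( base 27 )39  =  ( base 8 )132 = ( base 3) 10100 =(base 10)90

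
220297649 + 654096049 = 874393698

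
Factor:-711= - 3^2*79^1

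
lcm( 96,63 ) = 2016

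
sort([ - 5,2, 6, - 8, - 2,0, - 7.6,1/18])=[ - 8, - 7.6, - 5,-2 , 0,1/18 , 2,  6]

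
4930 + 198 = 5128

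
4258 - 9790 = -5532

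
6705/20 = 1341/4 = 335.25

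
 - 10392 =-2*5196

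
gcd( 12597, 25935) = 741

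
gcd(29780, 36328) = 4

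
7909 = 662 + 7247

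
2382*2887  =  6876834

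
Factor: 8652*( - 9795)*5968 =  - 505766157120= - 2^6*3^2 *5^1*7^1 * 103^1*373^1*653^1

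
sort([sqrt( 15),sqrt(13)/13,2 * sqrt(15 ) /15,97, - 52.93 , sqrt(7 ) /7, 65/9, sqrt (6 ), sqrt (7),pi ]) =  [ - 52.93,sqrt(13 )/13,  sqrt( 7)/7,  2*sqrt(15 )/15,sqrt(6), sqrt(7),pi,  sqrt( 15 ),65/9,97]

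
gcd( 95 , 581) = 1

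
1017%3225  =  1017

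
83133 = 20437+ 62696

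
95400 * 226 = 21560400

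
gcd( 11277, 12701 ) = 1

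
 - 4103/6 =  - 684 + 1/6 = - 683.83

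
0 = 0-0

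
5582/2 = 2791 = 2791.00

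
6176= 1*6176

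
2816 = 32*88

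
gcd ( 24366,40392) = 6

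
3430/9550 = 343/955 = 0.36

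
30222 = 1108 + 29114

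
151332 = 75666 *2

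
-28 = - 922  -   - 894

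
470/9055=94/1811 = 0.05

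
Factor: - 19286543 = -19286543^1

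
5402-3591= 1811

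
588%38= 18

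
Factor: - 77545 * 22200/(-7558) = 2^2*3^1* 5^3*13^1*37^1*1193^1*3779^ (-1) = 860749500/3779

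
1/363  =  1/363 = 0.00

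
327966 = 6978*47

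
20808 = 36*578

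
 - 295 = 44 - 339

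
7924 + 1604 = 9528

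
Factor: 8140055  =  5^1 * 7^1 *11^1 *21143^1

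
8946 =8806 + 140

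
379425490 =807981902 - 428556412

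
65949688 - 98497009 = - 32547321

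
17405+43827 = 61232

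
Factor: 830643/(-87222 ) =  - 276881/29074= - 2^( - 1 )*11^1*14537^( - 1)*25171^1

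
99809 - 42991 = 56818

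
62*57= 3534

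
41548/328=10387/82  =  126.67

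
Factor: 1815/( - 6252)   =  -2^( - 2)*5^1*11^2*521^( - 1) = - 605/2084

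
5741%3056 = 2685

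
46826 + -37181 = 9645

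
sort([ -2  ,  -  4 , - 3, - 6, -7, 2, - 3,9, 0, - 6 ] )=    [ - 7, - 6 , - 6 , - 4, - 3, - 3, - 2, 0, 2, 9 ]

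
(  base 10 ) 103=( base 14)75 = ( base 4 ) 1213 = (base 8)147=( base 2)1100111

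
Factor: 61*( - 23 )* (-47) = 23^1 * 47^1*61^1 = 65941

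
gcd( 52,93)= 1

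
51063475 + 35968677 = 87032152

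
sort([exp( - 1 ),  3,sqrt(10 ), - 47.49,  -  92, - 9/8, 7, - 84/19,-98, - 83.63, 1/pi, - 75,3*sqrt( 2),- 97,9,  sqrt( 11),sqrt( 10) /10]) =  [ - 98, - 97,  -  92,-83.63,  -  75,  -  47.49, - 84/19,  -  9/8,  sqrt(10) /10,1/pi,exp(-1) , 3, sqrt( 10), sqrt(11), 3*sqrt( 2), 7,  9 ] 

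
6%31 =6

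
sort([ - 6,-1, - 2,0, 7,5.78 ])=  [- 6, - 2, - 1,0,5.78, 7] 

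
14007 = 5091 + 8916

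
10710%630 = 0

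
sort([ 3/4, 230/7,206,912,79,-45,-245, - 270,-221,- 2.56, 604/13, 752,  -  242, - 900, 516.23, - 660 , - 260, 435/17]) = [-900,-660, - 270, - 260, -245 ,-242, - 221 ,-45, - 2.56, 3/4,435/17 , 230/7,604/13,79, 206,  516.23,752, 912]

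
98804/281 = 351 + 173/281 = 351.62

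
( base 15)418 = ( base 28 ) 14r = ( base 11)76A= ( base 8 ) 1633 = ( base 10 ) 923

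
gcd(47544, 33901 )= 7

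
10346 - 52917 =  - 42571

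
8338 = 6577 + 1761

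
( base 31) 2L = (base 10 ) 83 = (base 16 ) 53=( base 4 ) 1103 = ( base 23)3e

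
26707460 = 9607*2780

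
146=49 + 97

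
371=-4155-- 4526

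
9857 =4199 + 5658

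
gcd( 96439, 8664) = 1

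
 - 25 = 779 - 804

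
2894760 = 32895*88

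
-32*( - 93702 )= 2998464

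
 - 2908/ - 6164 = 727/1541 =0.47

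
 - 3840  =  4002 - 7842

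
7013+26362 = 33375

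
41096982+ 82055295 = 123152277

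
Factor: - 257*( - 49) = 12593 =7^2*257^1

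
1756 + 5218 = 6974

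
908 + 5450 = 6358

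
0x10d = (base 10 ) 269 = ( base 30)8t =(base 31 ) 8L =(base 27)9Q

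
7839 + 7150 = 14989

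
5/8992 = 5/8992 = 0.00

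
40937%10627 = 9056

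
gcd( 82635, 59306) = 1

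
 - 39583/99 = -39583/99 = - 399.83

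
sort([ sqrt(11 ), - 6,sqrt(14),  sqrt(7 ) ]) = [-6, sqrt(7 ),sqrt( 11), sqrt( 14) ] 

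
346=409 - 63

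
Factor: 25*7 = 175 = 5^2*7^1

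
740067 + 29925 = 769992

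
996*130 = 129480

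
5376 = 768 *7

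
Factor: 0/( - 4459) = 0 = 0^1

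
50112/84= 4176/7 = 596.57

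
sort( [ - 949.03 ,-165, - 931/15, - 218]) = [ - 949.03,-218, - 165,-931/15 ] 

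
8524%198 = 10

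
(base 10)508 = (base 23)m2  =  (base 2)111111100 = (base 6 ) 2204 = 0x1fc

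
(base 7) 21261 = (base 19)EC4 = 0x14a6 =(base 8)12246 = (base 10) 5286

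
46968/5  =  46968/5 = 9393.60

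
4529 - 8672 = - 4143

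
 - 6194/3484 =- 2 + 387/1742 = -1.78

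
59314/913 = 59314/913 = 64.97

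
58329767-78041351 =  - 19711584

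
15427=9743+5684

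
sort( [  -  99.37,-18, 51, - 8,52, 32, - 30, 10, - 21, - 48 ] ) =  [ - 99.37,-48,- 30,-21, - 18,-8, 10, 32 , 51, 52]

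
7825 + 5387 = 13212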